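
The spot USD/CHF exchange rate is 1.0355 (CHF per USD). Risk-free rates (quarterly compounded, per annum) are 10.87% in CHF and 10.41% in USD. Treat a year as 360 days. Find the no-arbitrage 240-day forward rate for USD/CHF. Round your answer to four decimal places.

By covered interest parity, F = S · (1+r_CHF/4)^(4T) / (1+r_USD/4)^(4T)
= 1.0355 × 1.074118 / 1.070914 = 1.0355 × 1.002992
F = 1.0386 CHF per USD

1.0386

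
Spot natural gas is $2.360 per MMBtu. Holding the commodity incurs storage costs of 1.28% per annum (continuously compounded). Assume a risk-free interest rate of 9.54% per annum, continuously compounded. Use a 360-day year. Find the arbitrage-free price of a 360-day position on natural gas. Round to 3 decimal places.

Net carry = r + u − y = 0.0954 + 0.0128 − 0.0000 = 0.1082
F = S·e^((r+u−y)T) = 2.360 · e^(0.1082 × 360/360) = 2.360 · e^0.108200
= 2.360 × 1.114271 = $2.630 per MMBtu

$2.630 per MMBtu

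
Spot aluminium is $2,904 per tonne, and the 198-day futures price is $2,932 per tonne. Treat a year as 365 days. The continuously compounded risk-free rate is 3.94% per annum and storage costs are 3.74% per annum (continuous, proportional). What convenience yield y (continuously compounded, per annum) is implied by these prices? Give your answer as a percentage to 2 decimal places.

F = S·e^((r+u−y)T) ⇒ (r+u−y) = ln(F/S)/T
ln(2932/2904) = 0.009596; /T ⇒ 0.017690
y = r + u − ln(F/S)/T = 0.0394 + 0.0374 − 0.017690 = 0.059110
y = 5.91%

5.91%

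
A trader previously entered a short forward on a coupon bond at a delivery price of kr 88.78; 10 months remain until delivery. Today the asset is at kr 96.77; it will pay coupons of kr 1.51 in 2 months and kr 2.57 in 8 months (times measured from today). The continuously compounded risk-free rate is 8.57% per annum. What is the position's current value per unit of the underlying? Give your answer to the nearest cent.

PV(remaining coupons) I = 1.51·e^(−0.0857·2/12) + 2.57·e^(−0.0857·8/12) = 3.9159
Current forward F = (S − I)·e^(rT) = (96.77 − 3.9159)·e^(0.0857·10/12) = 92.8541 × 1.074029 = 99.7280
Value (long) = (F − K)·e^(−rT) = (99.7280 − 88.78) × 0.931074 = 10.1934
Short position value = −(long value) = -kr 10.19

-kr 10.19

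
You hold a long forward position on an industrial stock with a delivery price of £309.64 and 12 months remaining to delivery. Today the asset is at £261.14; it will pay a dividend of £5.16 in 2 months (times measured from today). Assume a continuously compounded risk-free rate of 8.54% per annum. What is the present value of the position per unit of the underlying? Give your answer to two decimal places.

PV(remaining dividends) I = 5.16·e^(−0.0854·2/12) = 5.0871
Current forward F = (S − I)·e^(rT) = (261.14 − 5.0871)·e^(0.0854·12/12) = 256.0529 × 1.089153 = 278.8808
Value (long) = (F − K)·e^(−rT) = (278.8808 − 309.64) × 0.918145 = -28.2414
Value = -£28.24

-£28.24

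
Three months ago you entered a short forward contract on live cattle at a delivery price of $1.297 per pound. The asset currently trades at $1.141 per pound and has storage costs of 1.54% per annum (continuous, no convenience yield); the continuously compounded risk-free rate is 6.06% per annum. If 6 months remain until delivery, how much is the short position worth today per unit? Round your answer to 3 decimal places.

$0.108 per pound

Current fair forward for the remaining 6 months: F = S·e^((r + u)·T), (r + u) = 0.0606 + 0.0154 = 0.0760
F = 1.141 · e^(0.0760 × 6/12) = 1.141 × 1.038731 = 1.1852
Value of long forward = (F − K)·e^(−rT) = (1.1852 − 1.297) · e^(−0.0606·6/12)
= -0.1118 × 0.970154 = -0.108
Short position value = −(long value) = $0.108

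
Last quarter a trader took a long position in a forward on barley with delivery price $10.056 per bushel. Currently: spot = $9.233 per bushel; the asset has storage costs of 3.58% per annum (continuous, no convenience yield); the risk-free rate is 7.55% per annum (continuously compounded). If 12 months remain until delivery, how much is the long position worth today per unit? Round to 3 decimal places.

$0.245 per bushel

Current fair forward for the remaining 12 months: F = S·e^((r + u)·T), (r + u) = 0.0755 + 0.0358 = 0.1113
F = 9.233 · e^(0.1113 × 12/12) = 9.233 × 1.117730 = 10.3200
Value of long forward = (F − K)·e^(−rT) = (10.3200 − 10.056) · e^(−0.0755·12/12)
= 0.2640 × 0.927280 = 0.245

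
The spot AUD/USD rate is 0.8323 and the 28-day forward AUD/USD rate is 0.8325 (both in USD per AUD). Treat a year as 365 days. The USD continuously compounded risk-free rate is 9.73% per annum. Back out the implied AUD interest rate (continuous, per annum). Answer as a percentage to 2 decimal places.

F = S·e^((r_USD − r_AUD)T) ⇒ r_AUD = r_USD − ln(F/S)/T
ln(0.8325/0.8323) = 0.000240; /(28/365) = 0.003129
r_AUD = 0.0973 − 0.003129 = 0.094171
r_AUD = 9.42%

9.42%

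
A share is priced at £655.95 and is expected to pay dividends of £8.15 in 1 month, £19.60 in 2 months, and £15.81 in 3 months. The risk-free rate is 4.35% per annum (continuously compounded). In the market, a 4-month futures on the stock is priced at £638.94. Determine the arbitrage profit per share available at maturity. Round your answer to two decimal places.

£17.26 per share

PV(dividends) I = 8.15·e^(−0.0435·1/12) + 19.60·e^(−0.0435·2/12) + 15.81·e^(−0.0435·3/12) = 43.2179
Fair futures F* = (S − I)·e^(rT) = (655.95 − 43.2179)·e^0.014500 = 612.7321 × 1.014606 = 621.6817
Market £638.94 > fair 621.6817: forward overpriced → cash-and-carry (borrow at r, buy the stock and collect the dividends, short the forward).
Profit at T = |F_mkt − F*| = |638.94 − 621.6817| = £17.26 per share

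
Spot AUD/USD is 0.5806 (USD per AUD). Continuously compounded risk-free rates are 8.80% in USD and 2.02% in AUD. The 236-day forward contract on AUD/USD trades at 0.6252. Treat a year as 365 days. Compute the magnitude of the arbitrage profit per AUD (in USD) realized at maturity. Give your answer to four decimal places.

0.0186 per AUD (in USD)

Fair forward: F* = S·e^(carry·T), with carry = (r_USD − r_AUD) = 0.0880 − 0.0202 = 0.0678
F* = 0.5806 · e^(0.0678 × 236/365) = 0.5806 · e^0.043838 = 0.5806 × 1.044813 = 0.6066
Market 0.6252 > fair 0.6066: forward overpriced → cash-and-carry (buy spot, short the forward).
At maturity, profit = |F_mkt − F*| = |0.6252 − 0.6066| = 0.0186 per AUD (in USD)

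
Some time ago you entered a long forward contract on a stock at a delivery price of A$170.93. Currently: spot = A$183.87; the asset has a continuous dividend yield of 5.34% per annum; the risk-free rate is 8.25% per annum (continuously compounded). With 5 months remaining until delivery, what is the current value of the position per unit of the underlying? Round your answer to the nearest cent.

A$14.67

Current fair forward for the remaining 5 months: F = S·e^((r − q)·T), (r − q) = 0.0825 − 0.0534 = 0.0291
F = 183.87 · e^(0.0291 × 5/12) = 183.87 × 1.012199 = 186.1130
Value of long forward = (F − K)·e^(−rT) = (186.1130 − 170.93) · e^(−0.0825·5/12)
= 15.1830 × 0.966209 = 14.67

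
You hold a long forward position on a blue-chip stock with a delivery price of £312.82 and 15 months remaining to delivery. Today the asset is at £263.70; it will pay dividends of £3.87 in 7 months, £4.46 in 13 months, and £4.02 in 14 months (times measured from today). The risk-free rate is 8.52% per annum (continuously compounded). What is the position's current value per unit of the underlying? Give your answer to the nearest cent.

-£28.91

PV(remaining dividends) I = 3.87·e^(−0.0852·7/12) + 4.46·e^(−0.0852·13/12) + 4.02·e^(−0.0852·14/12) = 11.3888
Current forward F = (S − I)·e^(rT) = (263.70 − 11.3888)·e^(0.0852·15/12) = 252.3112 × 1.112378 = 280.6654
Value (long) = (F − K)·e^(−rT) = (280.6654 − 312.82) × 0.898975 = -28.9062
Value = -£28.91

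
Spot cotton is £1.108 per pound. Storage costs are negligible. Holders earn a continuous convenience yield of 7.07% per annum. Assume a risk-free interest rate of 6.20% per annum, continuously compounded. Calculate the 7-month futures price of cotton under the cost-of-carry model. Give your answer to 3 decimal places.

£1.102 per pound

Net carry = r + u − y = 0.0620 + 0.0000 − 0.0707 = -0.0087
F = S·e^((r+u−y)T) = 1.108 · e^(-0.0087 × 7/12) = 1.108 · e^-0.005075
= 1.108 × 0.994938 = £1.102 per pound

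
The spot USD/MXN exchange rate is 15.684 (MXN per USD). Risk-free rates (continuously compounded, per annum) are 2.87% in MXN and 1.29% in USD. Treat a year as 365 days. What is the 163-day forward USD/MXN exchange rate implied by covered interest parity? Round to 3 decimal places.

15.795

F = S·e^((r_MXN − r_USD)T) = 15.684 · e^((0.0287 − 0.0129) × 163/365)
= 15.684 · e^0.007056 = 15.684 × 1.007081
F = 15.795 MXN per USD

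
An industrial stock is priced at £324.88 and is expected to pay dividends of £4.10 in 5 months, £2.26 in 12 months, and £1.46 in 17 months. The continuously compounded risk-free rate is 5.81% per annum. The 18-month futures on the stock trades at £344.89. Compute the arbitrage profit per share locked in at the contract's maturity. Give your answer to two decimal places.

PV(dividends) I = 4.10·e^(−0.0581·5/12) + 2.26·e^(−0.0581·12/12) + 1.46·e^(−0.0581·17/12) = 7.4790
Fair futures F* = (S − I)·e^(rT) = (324.88 − 7.4790)·e^0.087150 = 317.4010 × 1.091060 = 346.3035
Market £344.89 < fair 346.3035: forward underpriced → reverse cash-and-carry (short the stock, invest proceeds at r, pay the dividends, go long the forward).
Profit at T = |F_mkt − F*| = |344.89 − 346.3035| = £1.41 per share

£1.41 per share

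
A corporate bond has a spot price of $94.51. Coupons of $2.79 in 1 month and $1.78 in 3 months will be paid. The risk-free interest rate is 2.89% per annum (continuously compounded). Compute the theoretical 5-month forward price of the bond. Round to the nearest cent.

PV(coupons) I = 2.79·e^(−0.0289·1/12) + 1.78·e^(−0.0289·3/12)
I = 2.7833 + 1.7672 = 4.5505
F = (S − I)·e^(rT) = (94.51 − 4.5505) · e^(0.0289·5/12)
= 89.9595 · e^0.012042 = 89.9595 × 1.012115 = $91.05

$91.05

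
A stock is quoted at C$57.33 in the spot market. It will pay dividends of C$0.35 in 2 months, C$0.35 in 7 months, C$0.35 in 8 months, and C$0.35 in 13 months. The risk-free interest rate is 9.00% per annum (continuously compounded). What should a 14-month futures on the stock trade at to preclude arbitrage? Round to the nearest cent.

PV(dividends) I = 0.35·e^(−0.0900·2/12) + 0.35·e^(−0.0900·7/12) + 0.35·e^(−0.0900·8/12) + 0.35·e^(−0.0900·13/12)
I = 0.3448 + 0.3321 + 0.3296 + 0.3175 = 1.3240
F = (S − I)·e^(rT) = (57.33 − 1.3240) · e^(0.0900·14/12)
= 56.0060 · e^0.105000 = 56.0060 × 1.110711 = C$62.21

C$62.21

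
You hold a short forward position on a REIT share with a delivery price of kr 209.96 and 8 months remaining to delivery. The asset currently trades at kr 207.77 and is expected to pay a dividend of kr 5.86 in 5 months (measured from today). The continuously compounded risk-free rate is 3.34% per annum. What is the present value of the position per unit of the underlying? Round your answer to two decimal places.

PV(remaining dividends) I = 5.86·e^(−0.0334·5/12) = 5.7790
Current forward F = (S − I)·e^(rT) = (207.77 − 5.7790)·e^(0.0334·8/12) = 201.9910 × 1.022516 = 206.5390
Value (long) = (F − K)·e^(−rT) = (206.5390 − 209.96) × 0.977979 = -3.3457
Short position value = −(long value) = kr 3.35

kr 3.35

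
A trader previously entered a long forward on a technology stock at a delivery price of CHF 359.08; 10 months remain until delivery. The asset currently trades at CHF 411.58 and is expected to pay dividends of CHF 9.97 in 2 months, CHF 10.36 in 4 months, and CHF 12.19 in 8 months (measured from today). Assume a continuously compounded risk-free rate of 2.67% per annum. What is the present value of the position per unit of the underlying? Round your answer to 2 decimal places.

PV(remaining dividends) I = 9.97·e^(−0.0267·2/12) + 10.36·e^(−0.0267·4/12) + 12.19·e^(−0.0267·8/12) = 32.1689
Current forward F = (S − I)·e^(rT) = (411.58 − 32.1689)·e^(0.0267·10/12) = 379.4111 × 1.022499 = 387.9475
Value (long) = (F − K)·e^(−rT) = (387.9475 − 359.08) × 0.977996 = 28.2323
Value = CHF 28.23

CHF 28.23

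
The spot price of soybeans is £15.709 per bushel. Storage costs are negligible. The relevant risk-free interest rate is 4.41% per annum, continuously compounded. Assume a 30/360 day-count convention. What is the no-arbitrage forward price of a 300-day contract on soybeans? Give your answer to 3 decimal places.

F = S·e^(rT) = 15.709 · e^(0.0441 × 300/360) = 15.709 · e^0.036750
= 15.709 × 1.037434 = £16.297 per bushel

£16.297 per bushel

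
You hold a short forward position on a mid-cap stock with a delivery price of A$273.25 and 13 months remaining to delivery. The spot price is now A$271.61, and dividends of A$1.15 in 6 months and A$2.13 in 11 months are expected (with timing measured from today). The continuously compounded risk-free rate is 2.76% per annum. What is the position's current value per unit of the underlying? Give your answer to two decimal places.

-A$3.20

PV(remaining dividends) I = 1.15·e^(−0.0276·6/12) + 2.13·e^(−0.0276·11/12) = 3.2110
Current forward F = (S − I)·e^(rT) = (271.61 − 3.2110)·e^(0.0276·13/12) = 268.3990 × 1.030351 = 276.5452
Value (long) = (F − K)·e^(−rT) = (276.5452 − 273.25) × 0.970543 = 3.1981
Short position value = −(long value) = -A$3.20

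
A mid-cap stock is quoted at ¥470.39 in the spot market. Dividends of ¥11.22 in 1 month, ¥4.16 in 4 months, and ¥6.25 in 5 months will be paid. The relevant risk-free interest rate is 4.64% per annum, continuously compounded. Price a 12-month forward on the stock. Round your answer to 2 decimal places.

¥470.31

PV(dividends) I = 11.22·e^(−0.0464·1/12) + 4.16·e^(−0.0464·4/12) + 6.25·e^(−0.0464·5/12)
I = 11.1767 + 4.0962 + 6.1303 = 21.4032
F = (S − I)·e^(rT) = (470.39 − 21.4032) · e^(0.0464·12/12)
= 448.9868 · e^0.046400 = 448.9868 × 1.047493 = ¥470.31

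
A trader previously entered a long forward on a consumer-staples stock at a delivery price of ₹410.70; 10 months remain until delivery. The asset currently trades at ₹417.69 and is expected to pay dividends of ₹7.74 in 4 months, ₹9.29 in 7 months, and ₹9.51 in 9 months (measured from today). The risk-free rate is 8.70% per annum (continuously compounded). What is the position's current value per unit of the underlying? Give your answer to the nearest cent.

PV(remaining dividends) I = 7.74·e^(−0.0870·4/12) + 9.29·e^(−0.0870·7/12) + 9.51·e^(−0.0870·9/12) = 25.2583
Current forward F = (S − I)·e^(rT) = (417.69 − 25.2583)·e^(0.0870·10/12) = 392.4317 × 1.075193 = 421.9398
Value (long) = (F − K)·e^(−rT) = (421.9398 − 410.70) × 0.930066 = 10.4538
Value = ₹10.45

₹10.45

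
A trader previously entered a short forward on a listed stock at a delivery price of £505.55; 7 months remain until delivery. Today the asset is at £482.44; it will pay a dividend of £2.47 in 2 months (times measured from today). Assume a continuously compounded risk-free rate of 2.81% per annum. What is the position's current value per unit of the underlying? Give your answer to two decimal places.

PV(remaining dividends) I = 2.47·e^(−0.0281·2/12) = 2.4585
Current forward F = (S − I)·e^(rT) = (482.44 − 2.4585)·e^(0.0281·7/12) = 479.9815 × 1.016527 = 487.9142
Value (long) = (F − K)·e^(−rT) = (487.9142 − 505.55) × 0.983742 = -17.3491
Short position value = −(long value) = £17.35

£17.35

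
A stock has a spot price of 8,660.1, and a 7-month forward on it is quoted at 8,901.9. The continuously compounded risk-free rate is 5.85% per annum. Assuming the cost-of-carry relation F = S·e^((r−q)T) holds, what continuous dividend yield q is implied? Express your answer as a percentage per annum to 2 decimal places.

From F = S·e^((r−q)T): (r − q) = ln(F/S)/T
ln(8901.9/8660.1) = ln(1.027921) = 0.027538
(r − q) = 0.027538 / (7/12) = 0.047208
q = r − ln(F/S)/T = 0.0585 − 0.047208 = 0.011292
q = 1.13%

1.13%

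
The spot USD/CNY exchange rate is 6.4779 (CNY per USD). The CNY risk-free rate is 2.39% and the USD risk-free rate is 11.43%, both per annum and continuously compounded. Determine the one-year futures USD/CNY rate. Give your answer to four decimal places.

F = S·e^((r_CNY − r_USD)T) = 6.4779 · e^((0.0239 − 0.1143) × 12/12)
= 6.4779 · e^-0.090400 = 6.4779 × 0.913566
F = 5.9180 CNY per USD

5.9180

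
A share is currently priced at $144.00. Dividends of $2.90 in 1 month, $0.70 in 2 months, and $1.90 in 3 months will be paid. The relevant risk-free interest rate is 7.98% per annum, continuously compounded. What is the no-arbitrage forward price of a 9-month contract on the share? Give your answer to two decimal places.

$147.11

PV(dividends) I = 2.90·e^(−0.0798·1/12) + 0.70·e^(−0.0798·2/12) + 1.90·e^(−0.0798·3/12)
I = 2.8808 + 0.6908 + 1.8625 = 5.4341
F = (S − I)·e^(rT) = (144.00 − 5.4341) · e^(0.0798·9/12)
= 138.5659 · e^0.059850 = 138.5659 × 1.061677 = $147.11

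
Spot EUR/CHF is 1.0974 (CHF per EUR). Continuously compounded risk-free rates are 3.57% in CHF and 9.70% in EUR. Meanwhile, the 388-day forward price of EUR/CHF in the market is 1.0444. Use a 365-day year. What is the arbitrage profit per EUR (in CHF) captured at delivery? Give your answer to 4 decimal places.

Fair forward: F* = S·e^(carry·T), with carry = (r_CHF − r_EUR) = 0.0357 − 0.0970 = -0.0613
F* = 1.0974 · e^(-0.0613 × 388/365) = 1.0974 · e^-0.065163 = 1.0974 × 0.936915 = 1.0282
Market 1.0444 > fair 1.0282: forward overpriced → cash-and-carry (buy spot, short the forward).
At maturity, profit = |F_mkt − F*| = |1.0444 − 1.0282| = 0.0162 per EUR (in CHF)

0.0162 per EUR (in CHF)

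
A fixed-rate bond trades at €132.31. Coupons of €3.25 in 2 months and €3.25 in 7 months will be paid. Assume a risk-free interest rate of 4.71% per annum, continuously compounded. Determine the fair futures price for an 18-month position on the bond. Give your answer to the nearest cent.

€135.14

PV(coupons) I = 3.25·e^(−0.0471·2/12) + 3.25·e^(−0.0471·7/12)
I = 3.2246 + 3.1619 = 6.3865
F = (S − I)·e^(rT) = (132.31 − 6.3865) · e^(0.0471·18/12)
= 125.9235 · e^0.070650 = 125.9235 × 1.073206 = €135.14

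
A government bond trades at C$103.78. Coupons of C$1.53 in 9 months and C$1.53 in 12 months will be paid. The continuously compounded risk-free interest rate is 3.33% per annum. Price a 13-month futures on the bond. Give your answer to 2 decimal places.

C$104.51

PV(coupons) I = 1.53·e^(−0.0333·9/12) + 1.53·e^(−0.0333·12/12)
I = 1.4923 + 1.4799 = 2.9722
F = (S − I)·e^(rT) = (103.78 − 2.9722) · e^(0.0333·13/12)
= 100.8078 · e^0.036075 = 100.8078 × 1.036734 = C$104.51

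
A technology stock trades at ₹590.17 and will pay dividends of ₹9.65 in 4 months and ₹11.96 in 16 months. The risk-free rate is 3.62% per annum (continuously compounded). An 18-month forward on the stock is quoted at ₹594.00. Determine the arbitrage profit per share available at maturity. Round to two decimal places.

PV(dividends) I = 9.65·e^(−0.0362·4/12) + 11.96·e^(−0.0362·16/12) = 20.9307
Fair forward F* = (S − I)·e^(rT) = (590.17 − 20.9307)·e^0.054300 = 569.2393 × 1.055801 = 601.0034
Market ₹594.00 < fair 601.0034: forward underpriced → reverse cash-and-carry (short the stock, invest proceeds at r, pay the dividends, go long the forward).
Profit at T = |F_mkt − F*| = |594.00 − 601.0034| = ₹7.00 per share

₹7.00 per share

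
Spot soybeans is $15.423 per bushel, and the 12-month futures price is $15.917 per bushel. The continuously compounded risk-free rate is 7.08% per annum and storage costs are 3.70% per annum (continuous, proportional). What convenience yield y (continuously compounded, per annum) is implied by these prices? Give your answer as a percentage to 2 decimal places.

7.63%

F = S·e^((r+u−y)T) ⇒ (r+u−y) = ln(F/S)/T
ln(15.917/15.423) = 0.031528; /T ⇒ 0.031528
y = r + u − ln(F/S)/T = 0.0708 + 0.0370 − 0.031528 = 0.076272
y = 7.63%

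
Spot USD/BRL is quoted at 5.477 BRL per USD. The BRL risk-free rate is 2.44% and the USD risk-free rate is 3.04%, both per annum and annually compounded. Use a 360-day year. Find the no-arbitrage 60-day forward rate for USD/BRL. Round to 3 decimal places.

By covered interest parity, F = S · (1+r_BRL)^T / (1+r_USD)^T
= 5.477 × 1.004026 / 1.005004 = 5.477 × 0.999027
F = 5.472 BRL per USD

5.472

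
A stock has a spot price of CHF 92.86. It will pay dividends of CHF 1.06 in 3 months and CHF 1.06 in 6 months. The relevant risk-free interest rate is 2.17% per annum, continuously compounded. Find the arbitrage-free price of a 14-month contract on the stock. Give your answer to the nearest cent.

CHF 93.08

PV(dividends) I = 1.06·e^(−0.0217·3/12) + 1.06·e^(−0.0217·6/12)
I = 1.0543 + 1.0486 = 2.1029
F = (S − I)·e^(rT) = (92.86 − 2.1029) · e^(0.0217·14/12)
= 90.7571 · e^0.025317 = 90.7571 × 1.025640 = CHF 93.08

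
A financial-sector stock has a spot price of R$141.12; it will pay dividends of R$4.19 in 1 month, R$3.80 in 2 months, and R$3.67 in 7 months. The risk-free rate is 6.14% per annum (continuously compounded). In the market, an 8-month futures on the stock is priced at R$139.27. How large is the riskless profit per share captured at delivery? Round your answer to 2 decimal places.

R$4.20 per share

PV(dividends) I = 4.19·e^(−0.0614·1/12) + 3.80·e^(−0.0614·2/12) + 3.67·e^(−0.0614·7/12) = 11.4708
Fair futures F* = (S − I)·e^(rT) = (141.12 − 11.4708)·e^0.040933 = 129.6492 × 1.041782 = 135.0662
Market R$139.27 > fair 135.0662: forward overpriced → cash-and-carry (borrow at r, buy the stock and collect the dividends, short the forward).
Profit at T = |F_mkt − F*| = |139.27 − 135.0662| = R$4.20 per share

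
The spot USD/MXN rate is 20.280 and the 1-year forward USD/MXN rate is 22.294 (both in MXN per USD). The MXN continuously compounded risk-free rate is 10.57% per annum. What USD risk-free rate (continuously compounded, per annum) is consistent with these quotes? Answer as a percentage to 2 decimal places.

1.10%

F = S·e^((r_MXN − r_USD)T) ⇒ r_USD = r_MXN − ln(F/S)/T
ln(22.294/20.280) = 0.094682; /(12/12) = 0.094682
r_USD = 0.1057 − 0.094682 = 0.011018
r_USD = 1.10%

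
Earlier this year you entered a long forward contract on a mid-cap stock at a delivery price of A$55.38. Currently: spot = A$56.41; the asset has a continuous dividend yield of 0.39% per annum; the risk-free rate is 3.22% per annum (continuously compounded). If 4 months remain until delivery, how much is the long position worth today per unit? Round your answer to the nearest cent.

A$1.55

Current fair forward for the remaining 4 months: F = S·e^((r − q)·T), (r − q) = 0.0322 − 0.0039 = 0.0283
F = 56.41 · e^(0.0283 × 4/12) = 56.41 × 1.009478 = 56.9447
Value of long forward = (F − K)·e^(−rT) = (56.9447 − 55.38) · e^(−0.0322·4/12)
= 1.5647 × 0.989324 = 1.55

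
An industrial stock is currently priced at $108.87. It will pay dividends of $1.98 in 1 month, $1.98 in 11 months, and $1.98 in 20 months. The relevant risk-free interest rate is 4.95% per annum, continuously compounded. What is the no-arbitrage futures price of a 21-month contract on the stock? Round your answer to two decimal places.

PV(dividends) I = 1.98·e^(−0.0495·1/12) + 1.98·e^(−0.0495·11/12) + 1.98·e^(−0.0495·20/12)
I = 1.9718 + 1.8922 + 1.8232 = 5.6872
F = (S − I)·e^(rT) = (108.87 − 5.6872) · e^(0.0495·21/12)
= 103.1828 · e^0.086625 = 103.1828 × 1.090488 = $112.52

$112.52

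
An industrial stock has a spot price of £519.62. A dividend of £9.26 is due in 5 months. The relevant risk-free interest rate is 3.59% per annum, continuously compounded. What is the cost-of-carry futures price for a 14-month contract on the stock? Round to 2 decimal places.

£532.33

PV(dividends) I = 9.26·e^(−0.0359·5/12)
I = 9.1225
F = (S − I)·e^(rT) = (519.62 − 9.1225) · e^(0.0359·14/12)
= 510.4975 · e^0.041883 = 510.4975 × 1.042772 = £532.33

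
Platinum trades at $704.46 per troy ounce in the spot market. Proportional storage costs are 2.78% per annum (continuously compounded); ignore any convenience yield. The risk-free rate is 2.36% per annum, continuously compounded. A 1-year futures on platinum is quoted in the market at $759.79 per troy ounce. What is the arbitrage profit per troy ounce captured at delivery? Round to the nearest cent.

Fair futures: F* = S·e^(carry·T), with carry = (r + u) = 0.0236 + 0.0278 = 0.0514
F* = 704.46 · e^(0.0514 × 1) = 704.46 · e^0.051400 = 704.46 × 1.052744 = $741.6160
Market $759.79 > fair $741.6160: forward overpriced → cash-and-carry (buy spot, short the forward).
At maturity, profit = |F_mkt − F*| = |759.79 − 741.6160| = $18.17 per troy ounce

$18.17 per troy ounce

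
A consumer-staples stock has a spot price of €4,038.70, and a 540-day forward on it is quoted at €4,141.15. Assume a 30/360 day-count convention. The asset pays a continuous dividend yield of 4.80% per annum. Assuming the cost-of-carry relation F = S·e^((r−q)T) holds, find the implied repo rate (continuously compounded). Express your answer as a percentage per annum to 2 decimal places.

From F = S·e^((r−q)T): (r − q) = ln(F/S)/T
ln(4141.15/4038.70) = ln(1.025367) = 0.025051
(r − q) = 0.025051 / (540/360) = 0.016701
r = ln(F/S)/T + q = 0.016701 + 0.0480 = 0.064701
r = 6.47%

6.47%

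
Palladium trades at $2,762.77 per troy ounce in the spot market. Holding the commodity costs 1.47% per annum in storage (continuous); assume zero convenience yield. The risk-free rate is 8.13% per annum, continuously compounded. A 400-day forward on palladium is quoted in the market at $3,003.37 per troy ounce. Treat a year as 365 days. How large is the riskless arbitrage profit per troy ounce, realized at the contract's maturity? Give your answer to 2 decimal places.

Fair forward: F* = S·e^(carry·T), with carry = (r + u) = 0.0813 + 0.0147 = 0.0960
F* = 2762.77 · e^(0.0960 × 400/365) = 2762.77 · e^0.10520548 = 2762.77 × 1.11093886 = $3069.2686
Market $3003.37 < fair $3069.2686: forward underpriced → reverse cash-and-carry (short spot, go long the forward).
At maturity, profit = |F_mkt − F*| = |3003.37 − 3069.2686| = $65.90 per troy ounce

$65.90 per troy ounce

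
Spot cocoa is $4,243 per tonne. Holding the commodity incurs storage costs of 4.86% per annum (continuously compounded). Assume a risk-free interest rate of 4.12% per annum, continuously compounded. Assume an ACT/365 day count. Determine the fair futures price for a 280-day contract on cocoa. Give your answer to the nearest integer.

$4,546 per tonne

Net carry = r + u − y = 0.0412 + 0.0486 − 0.0000 = 0.0898
F = S·e^((r+u−y)T) = 4243 · e^(0.0898 × 280/365) = 4243 · e^0.068888
= 4243 × 1.071316 = $4,546 per tonne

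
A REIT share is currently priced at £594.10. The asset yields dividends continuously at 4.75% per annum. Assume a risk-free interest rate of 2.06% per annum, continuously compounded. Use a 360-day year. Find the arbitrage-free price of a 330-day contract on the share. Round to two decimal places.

£579.63

F = S·e^((r − q)T) = 594.10 · e^((0.0206 − 0.0475) × 330/360)
= 594.10 · e^-0.024658 = 594.10 × 0.975644
F = £579.63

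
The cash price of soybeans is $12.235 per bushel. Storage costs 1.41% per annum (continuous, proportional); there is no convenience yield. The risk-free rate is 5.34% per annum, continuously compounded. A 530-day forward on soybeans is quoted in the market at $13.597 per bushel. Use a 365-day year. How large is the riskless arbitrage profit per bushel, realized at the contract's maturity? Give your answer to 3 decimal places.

$0.102 per bushel

Fair forward: F* = S·e^(carry·T), with carry = (r + u) = 0.0534 + 0.0141 = 0.0675
F* = 12.235 · e^(0.0675 × 530/365) = 12.235 · e^0.098014 = 12.235 × 1.102978 = $13.4949
Market $13.597 > fair $13.4949: forward overpriced → cash-and-carry (buy spot, short the forward).
At maturity, profit = |F_mkt − F*| = |13.597 − 13.4949| = $0.102 per bushel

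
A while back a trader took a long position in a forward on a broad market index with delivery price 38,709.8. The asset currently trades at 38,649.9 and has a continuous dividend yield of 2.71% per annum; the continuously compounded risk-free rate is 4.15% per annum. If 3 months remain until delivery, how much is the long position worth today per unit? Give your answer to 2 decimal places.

Current fair forward for the remaining 3 months: F = S·e^((r − q)·T), (r − q) = 0.0415 − 0.0271 = 0.0144
F = 38649.9 · e^(0.0144 × 3/12) = 38649.9 × 1.00360649 = 38789.2905
Value of long forward = (F − K)·e^(−rT) = (38789.2905 − 38709.8) · e^(−0.0415·3/12)
= 79.4905 × 0.98967863 = 78.67

78.67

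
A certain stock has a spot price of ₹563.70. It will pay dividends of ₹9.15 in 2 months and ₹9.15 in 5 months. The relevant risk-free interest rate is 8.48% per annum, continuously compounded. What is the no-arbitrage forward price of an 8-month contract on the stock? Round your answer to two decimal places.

₹577.59

PV(dividends) I = 9.15·e^(−0.0848·2/12) + 9.15·e^(−0.0848·5/12)
I = 9.0216 + 8.8323 = 17.8539
F = (S − I)·e^(rT) = (563.70 − 17.8539) · e^(0.0848·8/12)
= 545.8461 · e^0.056533 = 545.8461 × 1.058162 = ₹577.59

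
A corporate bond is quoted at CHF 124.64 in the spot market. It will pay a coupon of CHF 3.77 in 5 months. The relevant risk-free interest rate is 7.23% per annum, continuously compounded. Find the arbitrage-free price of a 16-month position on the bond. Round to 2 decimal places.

CHF 133.23

PV(coupons) I = 3.77·e^(−0.0723·5/12)
I = 3.6581
F = (S − I)·e^(rT) = (124.64 − 3.6581) · e^(0.0723·16/12)
= 120.9819 · e^0.096400 = 120.9819 × 1.101199 = CHF 133.23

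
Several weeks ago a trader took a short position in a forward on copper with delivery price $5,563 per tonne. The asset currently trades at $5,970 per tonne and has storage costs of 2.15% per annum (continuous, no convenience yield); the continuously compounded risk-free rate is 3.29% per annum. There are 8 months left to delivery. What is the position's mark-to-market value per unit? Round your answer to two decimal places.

Current fair forward for the remaining 8 months: F = S·e^((r + u)·T), (r + u) = 0.0329 + 0.0215 = 0.0544
F = 5970 · e^(0.0544 × 8/12) = 5970 × 1.03693232 = 6190.4860
Value of long forward = (F − K)·e^(−rT) = (6190.4860 − 5563) · e^(−0.0329·8/12)
= 627.4860 × 0.97830545 = 613.87
Short position value = −(long value) = -$613.87

-$613.87 per tonne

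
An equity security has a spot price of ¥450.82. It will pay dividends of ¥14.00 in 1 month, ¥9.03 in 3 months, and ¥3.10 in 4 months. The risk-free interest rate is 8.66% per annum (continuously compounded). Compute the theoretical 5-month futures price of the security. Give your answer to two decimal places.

PV(dividends) I = 14.00·e^(−0.0866·1/12) + 9.03·e^(−0.0866·3/12) + 3.10·e^(−0.0866·4/12)
I = 13.8993 + 8.8366 + 3.0118 = 25.7477
F = (S − I)·e^(rT) = (450.82 − 25.7477) · e^(0.0866·5/12)
= 425.0723 · e^0.036083 = 425.0723 × 1.036742 = ¥440.69

¥440.69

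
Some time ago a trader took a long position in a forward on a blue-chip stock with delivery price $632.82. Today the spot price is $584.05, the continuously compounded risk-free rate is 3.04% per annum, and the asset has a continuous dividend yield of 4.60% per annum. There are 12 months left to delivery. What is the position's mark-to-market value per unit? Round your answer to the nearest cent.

Current fair forward for the remaining 12 months: F = S·e^((r − q)·T), (r − q) = 0.0304 − 0.0460 = -0.0156
F = 584.05 · e^(-0.0156 × 12/12) = 584.05 × 0.984521 = 575.0095
Value of long forward = (F − K)·e^(−rT) = (575.0095 − 632.82) · e^(−0.0304·12/12)
= -57.8105 × 0.970057 = -56.08

-$56.08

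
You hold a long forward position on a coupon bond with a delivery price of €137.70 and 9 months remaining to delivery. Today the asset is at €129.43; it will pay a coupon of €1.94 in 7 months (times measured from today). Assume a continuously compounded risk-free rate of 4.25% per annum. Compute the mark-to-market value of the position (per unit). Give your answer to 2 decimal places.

PV(remaining coupons) I = 1.94·e^(−0.0425·7/12) = 1.8925
Current forward F = (S − I)·e^(rT) = (129.43 − 1.8925)·e^(0.0425·9/12) = 127.5375 × 1.032388 = 131.6682
Value (long) = (F − K)·e^(−rT) = (131.6682 − 137.70) × 0.968628 = -5.8426
Value = -€5.84

-€5.84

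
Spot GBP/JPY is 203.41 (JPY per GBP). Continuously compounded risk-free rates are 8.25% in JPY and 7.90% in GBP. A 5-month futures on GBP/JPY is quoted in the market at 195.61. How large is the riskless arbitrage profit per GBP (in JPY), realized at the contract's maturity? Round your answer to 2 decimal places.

Fair futures: F* = S·e^(carry·T), with carry = (r_JPY − r_GBP) = 0.0825 − 0.0790 = 0.0035
F* = 203.41 · e^(0.0035 × 5/12) = 203.41 · e^0.001458 = 203.41 × 1.001459 = 203.7068
Market 195.61 < fair 203.7068: forward underpriced → reverse cash-and-carry (short spot, go long the forward).
At maturity, profit = |F_mkt − F*| = |195.61 − 203.7068| = 8.10 per GBP (in JPY)

8.10 per GBP (in JPY)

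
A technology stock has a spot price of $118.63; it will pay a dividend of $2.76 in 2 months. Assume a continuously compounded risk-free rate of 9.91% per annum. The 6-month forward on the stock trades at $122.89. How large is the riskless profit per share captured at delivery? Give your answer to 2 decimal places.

$1.09 per share

PV(dividends) I = 2.76·e^(−0.0991·2/12) = 2.7148
Fair forward F* = (S − I)·e^(rT) = (118.63 − 2.7148)·e^0.049550 = 115.9152 × 1.050798 = 121.8035
Market $122.89 > fair 121.8035: forward overpriced → cash-and-carry (borrow at r, buy the stock and collect the dividends, short the forward).
Profit at T = |F_mkt − F*| = |122.89 − 121.8035| = $1.09 per share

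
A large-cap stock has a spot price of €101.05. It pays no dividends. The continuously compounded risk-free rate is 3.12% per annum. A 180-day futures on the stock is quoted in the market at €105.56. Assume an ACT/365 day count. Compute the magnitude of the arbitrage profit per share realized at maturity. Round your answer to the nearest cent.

€2.94 per share

Fair futures: F* = S·e^(carry·T), with carry = r = 0.0312
F* = 101.05 · e^(0.0312 × 180/365) = 101.05 · e^0.015386 = 101.05 × 1.015505 = €102.6168
Market €105.56 > fair €102.6168: forward overpriced → cash-and-carry (buy spot, short the forward).
At maturity, profit = |F_mkt − F*| = |105.56 − 102.6168| = €2.94 per share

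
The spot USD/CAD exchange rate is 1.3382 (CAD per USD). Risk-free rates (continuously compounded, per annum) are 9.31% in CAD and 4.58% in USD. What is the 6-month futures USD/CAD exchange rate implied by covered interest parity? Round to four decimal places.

F = S·e^((r_CAD − r_USD)T) = 1.3382 · e^((0.0931 − 0.0458) × 6/12)
= 1.3382 · e^0.023650 = 1.3382 × 1.023932
F = 1.3702 CAD per USD

1.3702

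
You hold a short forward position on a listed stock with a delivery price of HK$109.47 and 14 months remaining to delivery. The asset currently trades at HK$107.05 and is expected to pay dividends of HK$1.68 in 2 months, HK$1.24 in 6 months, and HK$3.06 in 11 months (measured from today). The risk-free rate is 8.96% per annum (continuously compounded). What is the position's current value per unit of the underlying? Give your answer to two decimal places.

-HK$2.79

PV(remaining dividends) I = 1.68·e^(−0.0896·2/12) + 1.24·e^(−0.0896·6/12) + 3.06·e^(−0.0896·11/12) = 5.6595
Current forward F = (S − I)·e^(rT) = (107.05 − 5.6595)·e^(0.0896·14/12) = 101.3905 × 1.110192 = 112.5629
Value (long) = (F − K)·e^(−rT) = (112.5629 − 109.47) × 0.900745 = 2.7859
Short position value = −(long value) = -HK$2.79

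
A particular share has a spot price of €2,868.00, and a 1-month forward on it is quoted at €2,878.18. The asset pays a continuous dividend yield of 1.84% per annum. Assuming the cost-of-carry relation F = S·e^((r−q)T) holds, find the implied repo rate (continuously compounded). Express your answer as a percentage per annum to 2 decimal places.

From F = S·e^((r−q)T): (r − q) = ln(F/S)/T
ln(2878.18/2868.00) = ln(1.003550) = 0.003544
(r − q) = 0.003544 / (1/12) = 0.042528
r = ln(F/S)/T + q = 0.042528 + 0.0184 = 0.060928
r = 6.09%

6.09%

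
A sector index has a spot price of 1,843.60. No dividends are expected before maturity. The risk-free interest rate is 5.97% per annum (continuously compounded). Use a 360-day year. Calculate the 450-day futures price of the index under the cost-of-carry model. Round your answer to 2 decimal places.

1,986.44

F = S·e^(rT) = 1843.60 · e^(0.0597 × 450/360)
= 1843.60 · e^0.07462500 = 1843.60 × 1.07748002
F = 1,986.44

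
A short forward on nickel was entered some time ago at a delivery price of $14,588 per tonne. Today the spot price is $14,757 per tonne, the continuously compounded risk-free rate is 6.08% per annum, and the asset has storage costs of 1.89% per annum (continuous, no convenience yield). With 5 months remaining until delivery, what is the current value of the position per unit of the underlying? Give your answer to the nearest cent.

-$650.59 per tonne

Current fair forward for the remaining 5 months: F = S·e^((r + u)·T), (r + u) = 0.0608 + 0.0189 = 0.0797
F = 14757 · e^(0.0797 × 5/12) = 14757 × 1.03376588 = 15255.2831
Value of long forward = (F − K)·e^(−rT) = (15255.2831 − 14588) · e^(−0.0608·5/12)
= 667.2831 × 0.97498486 = 650.59
Short position value = −(long value) = -$650.59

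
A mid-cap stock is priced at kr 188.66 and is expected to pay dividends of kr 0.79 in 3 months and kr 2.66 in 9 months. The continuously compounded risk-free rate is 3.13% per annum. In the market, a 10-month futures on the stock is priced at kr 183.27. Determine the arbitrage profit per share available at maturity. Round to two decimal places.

kr 6.90 per share

PV(dividends) I = 0.79·e^(−0.0313·3/12) + 2.66·e^(−0.0313·9/12) = 3.3821
Fair futures F* = (S − I)·e^(rT) = (188.66 − 3.3821)·e^0.026083 = 185.2779 × 1.026426 = 190.1741
Market kr 183.27 < fair 190.1741: forward underpriced → reverse cash-and-carry (short the stock, invest proceeds at r, pay the dividends, go long the forward).
Profit at T = |F_mkt − F*| = |183.27 − 190.1741| = kr 6.90 per share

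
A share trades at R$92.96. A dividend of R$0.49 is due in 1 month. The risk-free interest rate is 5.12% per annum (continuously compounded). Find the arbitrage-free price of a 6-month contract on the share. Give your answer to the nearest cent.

R$94.87

PV(dividends) I = 0.49·e^(−0.0512·1/12)
I = 0.4879
F = (S − I)·e^(rT) = (92.96 − 0.4879) · e^(0.0512·6/12)
= 92.4721 · e^0.025600 = 92.4721 × 1.025930 = R$94.87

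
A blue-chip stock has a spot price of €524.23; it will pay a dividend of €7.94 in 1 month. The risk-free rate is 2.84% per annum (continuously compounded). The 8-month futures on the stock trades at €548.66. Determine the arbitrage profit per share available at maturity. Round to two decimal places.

€22.48 per share

PV(dividends) I = 7.94·e^(−0.0284·1/12) = 7.9212
Fair futures F* = (S − I)·e^(rT) = (524.23 − 7.9212)·e^0.018933 = 516.3088 × 1.019113 = 526.1770
Market €548.66 > fair 526.1770: forward overpriced → cash-and-carry (borrow at r, buy the stock and collect the dividends, short the forward).
Profit at T = |F_mkt − F*| = |548.66 − 526.1770| = €22.48 per share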